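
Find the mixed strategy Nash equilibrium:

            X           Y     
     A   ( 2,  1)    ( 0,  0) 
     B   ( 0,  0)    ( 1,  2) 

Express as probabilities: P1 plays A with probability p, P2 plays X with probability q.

p = 0.6667, q = 0.3333

Work:
Find probabilities that make opponent indifferent:
P2 chooses q to make P1 indifferent between A and B
P1 chooses p to make P2 indifferent between X and Y
Mixed NE: P1 plays (A: 0.6667, B: 0.3333), P2 plays (X: 0.3333, Y: 0.6667)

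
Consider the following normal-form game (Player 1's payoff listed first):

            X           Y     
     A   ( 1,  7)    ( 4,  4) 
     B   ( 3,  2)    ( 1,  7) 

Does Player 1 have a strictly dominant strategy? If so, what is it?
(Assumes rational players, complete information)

No strictly dominant strategy exists for Player 1

Work:
A strategy strictly dominates another if it gives a strictly higher payoff against every opponent action. Compare each pair of P1's strategies column-by-column:
  A vs B: [1 vs 3, 4 vs 1] → A does not strictly dominate B (column X: 1 ≤ 3)
  B vs A: [3 vs 1, 1 vs 4] → B does not strictly dominate A (column Y: 1 ≤ 4)
No single strategy strictly dominates all others → no strictly dominant strategy.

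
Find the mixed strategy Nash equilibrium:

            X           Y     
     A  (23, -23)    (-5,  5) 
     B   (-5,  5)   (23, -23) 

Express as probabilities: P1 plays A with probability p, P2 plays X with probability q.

p = 0.5, q = 0.5

Work:
Find probabilities that make opponent indifferent:
P2 chooses q to make P1 indifferent between A and B
P1 chooses p to make P2 indifferent between X and Y
Mixed NE: P1 plays (A: 0.5, B: 0.5), P2 plays (X: 0.5, Y: 0.5)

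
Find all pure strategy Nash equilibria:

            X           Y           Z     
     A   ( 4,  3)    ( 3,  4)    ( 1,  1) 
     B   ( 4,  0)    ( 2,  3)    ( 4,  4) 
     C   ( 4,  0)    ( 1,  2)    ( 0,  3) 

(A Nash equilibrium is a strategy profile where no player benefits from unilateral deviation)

Nash equilibrium: (A, Y), (B, Z)

Work:
Best responses:
  P1 vs X: payoffs [4, 4, 4] → best response A/B/C (payoff 4)
  P1 vs Y: payoffs [3, 2, 1] → best response A (payoff 3)
  P1 vs Z: payoffs [1, 4, 0] → best response B (payoff 4)
  P2 vs A: payoffs [3, 4, 1] → best response Y (payoff 4)
  P2 vs B: payoffs [0, 3, 4] → best response Z (payoff 4)
  P2 vs C: payoffs [0, 2, 3] → best response Z (payoff 3)
Mutual best responses: (A,Y), (B,Z) → Nash equilibria.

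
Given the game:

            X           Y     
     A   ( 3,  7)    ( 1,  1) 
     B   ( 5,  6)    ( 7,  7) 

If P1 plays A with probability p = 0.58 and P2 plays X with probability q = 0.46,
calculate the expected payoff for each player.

E[P1] = 3.6672, E[P2] = 4.9276

Work:
E[P1] = p·q·π₁(A,X) + p·(1-q)·π₁(A,Y) + (1-p)·q·π₁(B,X) + (1-p)·(1-q)·π₁(B,Y)
= 0.58·0.46·3 + 0.58·0.54·1 + 0.42·0.46·5 + 0.42·0.54·7
= 3.6672

E[P2] = 4.9276 (similar calculation)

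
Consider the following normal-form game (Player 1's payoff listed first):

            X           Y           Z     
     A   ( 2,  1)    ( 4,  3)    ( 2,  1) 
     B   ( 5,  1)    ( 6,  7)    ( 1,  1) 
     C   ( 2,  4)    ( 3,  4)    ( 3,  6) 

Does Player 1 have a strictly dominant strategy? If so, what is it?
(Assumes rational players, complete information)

No strictly dominant strategy exists for Player 1

Work:
A strategy strictly dominates another if it gives a strictly higher payoff against every opponent action. Compare each pair of P1's strategies column-by-column:
  A vs B: [2 vs 5, 4 vs 6, 2 vs 1] → A does not strictly dominate B (column X: 2 ≤ 5)
  A vs C: [2 vs 2, 4 vs 3, 2 vs 3] → A does not strictly dominate C (column X: 2 ≤ 2)
  B vs A: [5 vs 2, 6 vs 4, 1 vs 2] → B does not strictly dominate A (column Z: 1 ≤ 2)
  B vs C: [5 vs 2, 6 vs 3, 1 vs 3] → B does not strictly dominate C (column Z: 1 ≤ 3)
  C vs A: [2 vs 2, 3 vs 4, 3 vs 2] → C does not strictly dominate A (column X: 2 ≤ 2)
  C vs B: [2 vs 5, 3 vs 6, 3 vs 1] → C does not strictly dominate B (column X: 2 ≤ 5)
No single strategy strictly dominates all others → no strictly dominant strategy.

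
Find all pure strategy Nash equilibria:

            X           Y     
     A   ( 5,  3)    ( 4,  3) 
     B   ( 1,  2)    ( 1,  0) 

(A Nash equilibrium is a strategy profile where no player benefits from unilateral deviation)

Nash equilibrium: (A, X), (A, Y)

Work:
Best responses:
  P1 vs X: payoffs [5, 1] → best response A (payoff 5)
  P1 vs Y: payoffs [4, 1] → best response A (payoff 4)
  P2 vs A: payoffs [3, 3] → best response X/Y (payoff 3)
  P2 vs B: payoffs [2, 0] → best response X (payoff 2)
Mutual best responses: (A,X), (A,Y) → Nash equilibria.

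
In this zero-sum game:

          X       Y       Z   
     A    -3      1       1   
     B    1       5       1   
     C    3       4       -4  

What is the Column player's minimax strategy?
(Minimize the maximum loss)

Column should play Z, value = 1

Work:
Column player minimizes Row's maximum payoff:
Column X: max payoff to Row = 3
Column Y: max payoff to Row = 5
Column Z: max payoff to Row = 1
Minimum is 1, achieved by column Z.
Minimax strategy: Z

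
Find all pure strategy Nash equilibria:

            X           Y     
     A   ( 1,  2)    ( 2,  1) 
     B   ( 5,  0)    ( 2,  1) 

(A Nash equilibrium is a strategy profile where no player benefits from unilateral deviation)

Nash equilibrium: (B, Y)

Work:
Best responses:
  P1 vs X: payoffs [1, 5] → best response B (payoff 5)
  P1 vs Y: payoffs [2, 2] → best response A/B (payoff 2)
  P2 vs A: payoffs [2, 1] → best response X (payoff 2)
  P2 vs B: payoffs [0, 1] → best response Y (payoff 1)
Mutual best responses: (B,Y) → Nash equilibria.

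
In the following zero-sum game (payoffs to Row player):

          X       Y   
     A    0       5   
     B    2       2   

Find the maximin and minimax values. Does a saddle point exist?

Maximin = 2, Minimax = 2, Saddle: True

Work:
Row minimums: [0, 2] → maximin = 2
Column maximums: [2, 5] → minimax = 2
Saddle point exists! Game value = 2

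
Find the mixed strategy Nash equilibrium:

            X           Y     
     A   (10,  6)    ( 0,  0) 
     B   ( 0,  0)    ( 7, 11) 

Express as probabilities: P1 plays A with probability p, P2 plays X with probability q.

p = 0.6471, q = 0.4118

Work:
Find probabilities that make opponent indifferent:
P2 chooses q to make P1 indifferent between A and B
P1 chooses p to make P2 indifferent between X and Y
Mixed NE: P1 plays (A: 0.6471, B: 0.3529), P2 plays (X: 0.4118, Y: 0.5882)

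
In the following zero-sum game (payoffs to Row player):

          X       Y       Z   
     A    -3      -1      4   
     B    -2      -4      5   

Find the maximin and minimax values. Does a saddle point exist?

Maximin = -3, Minimax = -2, Saddle: False

Work:
Row minimums: [-3, -4] → maximin = -3
Column maximums: [-2, -1, 5] → minimax = -2
No saddle point (maximin ≠ minimax). Mixed strategy needed.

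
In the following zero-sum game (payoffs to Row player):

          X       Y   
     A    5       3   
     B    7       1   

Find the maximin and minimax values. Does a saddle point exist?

Maximin = 3, Minimax = 3, Saddle: True

Work:
Row minimums: [3, 1] → maximin = 3
Column maximums: [7, 3] → minimax = 3
Saddle point exists! Game value = 3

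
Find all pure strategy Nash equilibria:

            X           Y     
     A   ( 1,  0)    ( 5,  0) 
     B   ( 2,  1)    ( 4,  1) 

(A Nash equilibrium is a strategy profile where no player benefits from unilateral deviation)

Nash equilibrium: (A, Y), (B, X)

Work:
Best responses:
  P1 vs X: payoffs [1, 2] → best response B (payoff 2)
  P1 vs Y: payoffs [5, 4] → best response A (payoff 5)
  P2 vs A: payoffs [0, 0] → best response X/Y (payoff 0)
  P2 vs B: payoffs [1, 1] → best response X/Y (payoff 1)
Mutual best responses: (A,Y), (B,X) → Nash equilibria.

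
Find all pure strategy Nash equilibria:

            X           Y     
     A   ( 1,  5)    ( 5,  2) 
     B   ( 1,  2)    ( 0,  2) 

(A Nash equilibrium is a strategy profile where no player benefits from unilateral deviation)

Nash equilibrium: (A, X), (B, X)

Work:
Best responses:
  P1 vs X: payoffs [1, 1] → best response A/B (payoff 1)
  P1 vs Y: payoffs [5, 0] → best response A (payoff 5)
  P2 vs A: payoffs [5, 2] → best response X (payoff 5)
  P2 vs B: payoffs [2, 2] → best response X/Y (payoff 2)
Mutual best responses: (A,X), (B,X) → Nash equilibria.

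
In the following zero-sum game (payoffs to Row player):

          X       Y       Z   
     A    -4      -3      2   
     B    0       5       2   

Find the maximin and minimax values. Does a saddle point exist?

Maximin = 0, Minimax = 0, Saddle: True

Work:
Row minimums: [-4, 0] → maximin = 0
Column maximums: [0, 5, 2] → minimax = 0
Saddle point exists! Game value = 0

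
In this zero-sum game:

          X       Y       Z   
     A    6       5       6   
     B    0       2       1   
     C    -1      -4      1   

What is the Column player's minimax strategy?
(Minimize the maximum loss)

Column should play Y, value = 5

Work:
Column player minimizes Row's maximum payoff:
Column X: max payoff to Row = 6
Column Y: max payoff to Row = 5
Column Z: max payoff to Row = 6
Minimum is 5, achieved by column Y.
Minimax strategy: Y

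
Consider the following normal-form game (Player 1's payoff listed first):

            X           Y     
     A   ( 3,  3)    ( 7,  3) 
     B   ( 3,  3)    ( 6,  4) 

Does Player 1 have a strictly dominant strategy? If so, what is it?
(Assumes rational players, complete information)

No strictly dominant strategy exists for Player 1

Work:
A strategy strictly dominates another if it gives a strictly higher payoff against every opponent action. Compare each pair of P1's strategies column-by-column:
  A vs B: [3 vs 3, 7 vs 6] → A does not strictly dominate B (column X: 3 ≤ 3)
  B vs A: [3 vs 3, 6 vs 7] → B does not strictly dominate A (column X: 3 ≤ 3)
No single strategy strictly dominates all others → no strictly dominant strategy.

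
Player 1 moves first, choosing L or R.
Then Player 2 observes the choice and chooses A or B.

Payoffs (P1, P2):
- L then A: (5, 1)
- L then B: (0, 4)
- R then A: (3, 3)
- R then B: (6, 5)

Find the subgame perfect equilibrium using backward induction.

P1 plays R, P2 plays B after L and B after R; Payoff (6, 5)

Work:
Backward induction:
After L: P2 chooses B → P1 gets 0
After R: P2 chooses B → P1 gets 6
P1 chooses R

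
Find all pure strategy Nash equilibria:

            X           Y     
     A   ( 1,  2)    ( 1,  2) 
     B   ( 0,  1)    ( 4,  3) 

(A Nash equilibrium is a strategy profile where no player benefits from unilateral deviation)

Nash equilibrium: (A, X), (B, Y)

Work:
Best responses:
  P1 vs X: payoffs [1, 0] → best response A (payoff 1)
  P1 vs Y: payoffs [1, 4] → best response B (payoff 4)
  P2 vs A: payoffs [2, 2] → best response X/Y (payoff 2)
  P2 vs B: payoffs [1, 3] → best response Y (payoff 3)
Mutual best responses: (A,X), (B,Y) → Nash equilibria.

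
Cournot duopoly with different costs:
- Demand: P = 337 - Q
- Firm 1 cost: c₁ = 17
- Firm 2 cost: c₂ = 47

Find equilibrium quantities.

q₁* = 116.67, q₂* = 86.67

Work:
Reaction: q₁ = (337 - 17 - q₂)/2
Reaction: q₂ = (337 - 47 - q₁)/2
Solve simultaneously:
q₁* = (337 - 2×17 + 47)/3 = 116.67
q₂* = (337 - 2×47 + 17)/3 = 86.67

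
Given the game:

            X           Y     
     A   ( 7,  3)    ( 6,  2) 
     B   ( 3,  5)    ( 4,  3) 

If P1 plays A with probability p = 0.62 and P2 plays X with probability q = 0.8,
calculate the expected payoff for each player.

E[P1] = 5.432, E[P2] = 3.484

Work:
E[P1] = p·q·π₁(A,X) + p·(1-q)·π₁(A,Y) + (1-p)·q·π₁(B,X) + (1-p)·(1-q)·π₁(B,Y)
= 0.62·0.8·7 + 0.62·0.2·6 + 0.38·0.8·3 + 0.38·0.2·4
= 5.432

E[P2] = 3.484 (similar calculation)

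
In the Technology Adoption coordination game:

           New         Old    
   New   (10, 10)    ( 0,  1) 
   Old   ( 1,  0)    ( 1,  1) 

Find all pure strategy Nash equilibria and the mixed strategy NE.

Pure NE: (New, New) and (Old, Old); Mixed NE: p = 0.1, q = 0.1

Work:
Check pure NE:
(New, New): (10, 10) - no unilateral deviation beneficial
(Old, Old): (1, 1) - no unilateral deviation beneficial
Mixed NE: P1 plays New with p = 0.1, P2 plays New with q = 0.1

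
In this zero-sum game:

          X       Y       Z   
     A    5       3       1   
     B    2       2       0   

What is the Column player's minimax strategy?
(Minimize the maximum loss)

Column should play Z, value = 1

Work:
Column player minimizes Row's maximum payoff:
Column X: max payoff to Row = 5
Column Y: max payoff to Row = 3
Column Z: max payoff to Row = 1
Minimum is 1, achieved by column Z.
Minimax strategy: Z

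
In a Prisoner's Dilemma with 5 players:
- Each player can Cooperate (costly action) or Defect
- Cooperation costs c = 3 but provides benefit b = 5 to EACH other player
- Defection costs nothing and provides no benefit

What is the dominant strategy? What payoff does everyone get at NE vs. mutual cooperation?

Dominant: Defect; NE payoff = 0; Coop payoff = 17

Work:
Defect dominates (saves cost c = 3, benefit to others is external)
NE: All defect → everyone gets 0
If all cooperate: each receives (4)×5 - 3 = 17
Social dilemma: 17 > 0 but NE gives 0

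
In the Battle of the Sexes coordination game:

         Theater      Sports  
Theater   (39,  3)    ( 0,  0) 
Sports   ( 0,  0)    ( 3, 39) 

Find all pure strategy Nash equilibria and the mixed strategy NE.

Pure NE: (Theater, Theater) and (Sports, Sports); Mixed NE: p = 0.9286, q = 0.0714

Work:
Check pure NE:
(Theater, Theater): (39, 3) - no unilateral deviation beneficial
(Sports, Sports): (3, 39) - no unilateral deviation beneficial
Mixed NE: P1 plays Theater with p = 0.9286, P2 plays Theater with q = 0.0714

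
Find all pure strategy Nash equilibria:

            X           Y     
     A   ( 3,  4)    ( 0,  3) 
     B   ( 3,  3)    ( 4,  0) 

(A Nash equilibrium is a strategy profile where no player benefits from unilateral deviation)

Nash equilibrium: (A, X), (B, X)

Work:
Best responses:
  P1 vs X: payoffs [3, 3] → best response A/B (payoff 3)
  P1 vs Y: payoffs [0, 4] → best response B (payoff 4)
  P2 vs A: payoffs [4, 3] → best response X (payoff 4)
  P2 vs B: payoffs [3, 0] → best response X (payoff 3)
Mutual best responses: (A,X), (B,X) → Nash equilibria.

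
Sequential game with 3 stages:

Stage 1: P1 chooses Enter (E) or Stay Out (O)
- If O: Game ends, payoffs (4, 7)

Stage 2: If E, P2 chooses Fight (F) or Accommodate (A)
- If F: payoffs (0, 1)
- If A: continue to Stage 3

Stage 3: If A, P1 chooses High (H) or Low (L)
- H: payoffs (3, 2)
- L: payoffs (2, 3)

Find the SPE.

SPE: (O, A, H); Outcome (4, 7)

Work:
Stage 3: P1 chooses H (3 vs 2)
Stage 2: P2: F->1, A->2 (anticipating H). Choose A
Stage 1: P1: O->4, E->3 (anticipating A, H). Choose O
SPE path: O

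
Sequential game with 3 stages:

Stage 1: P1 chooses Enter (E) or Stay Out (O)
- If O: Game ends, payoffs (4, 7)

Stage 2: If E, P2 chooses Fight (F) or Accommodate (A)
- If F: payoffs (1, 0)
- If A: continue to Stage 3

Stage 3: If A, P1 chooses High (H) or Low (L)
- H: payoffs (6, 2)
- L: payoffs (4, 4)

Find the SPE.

SPE: (E, A, H); Outcome (6, 2)

Work:
Stage 3: P1 chooses H (6 vs 4)
Stage 2: P2: F->0, A->2 (anticipating H). Choose A
Stage 1: P1: O->4, E->6 (anticipating A, H). Choose E
SPE path: E -> A -> H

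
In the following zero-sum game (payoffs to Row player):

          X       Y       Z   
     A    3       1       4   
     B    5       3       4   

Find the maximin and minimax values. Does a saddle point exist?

Maximin = 3, Minimax = 3, Saddle: True

Work:
Row minimums: [1, 3] → maximin = 3
Column maximums: [5, 3, 4] → minimax = 3
Saddle point exists! Game value = 3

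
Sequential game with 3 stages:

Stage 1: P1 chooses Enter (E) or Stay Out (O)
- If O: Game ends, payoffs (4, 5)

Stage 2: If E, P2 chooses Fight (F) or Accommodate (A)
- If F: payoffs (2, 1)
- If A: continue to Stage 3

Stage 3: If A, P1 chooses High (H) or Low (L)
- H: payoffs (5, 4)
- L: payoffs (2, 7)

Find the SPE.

SPE: (E, A, H); Outcome (5, 4)

Work:
Stage 3: P1 chooses H (5 vs 2)
Stage 2: P2: F->1, A->4 (anticipating H). Choose A
Stage 1: P1: O->4, E->5 (anticipating A, H). Choose E
SPE path: E -> A -> H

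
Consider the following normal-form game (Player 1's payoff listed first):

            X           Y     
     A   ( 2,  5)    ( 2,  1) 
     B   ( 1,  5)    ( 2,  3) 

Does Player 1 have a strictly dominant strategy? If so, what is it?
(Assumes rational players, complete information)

No strictly dominant strategy exists for Player 1

Work:
A strategy strictly dominates another if it gives a strictly higher payoff against every opponent action. Compare each pair of P1's strategies column-by-column:
  A vs B: [2 vs 1, 2 vs 2] → A does not strictly dominate B (column Y: 2 ≤ 2)
  B vs A: [1 vs 2, 2 vs 2] → B does not strictly dominate A (column X: 1 ≤ 2)
No single strategy strictly dominates all others → no strictly dominant strategy.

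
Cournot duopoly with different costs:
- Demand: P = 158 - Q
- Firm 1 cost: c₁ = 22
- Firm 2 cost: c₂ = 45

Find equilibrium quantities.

q₁* = 53.0, q₂* = 30.0

Work:
Reaction: q₁ = (158 - 22 - q₂)/2
Reaction: q₂ = (158 - 45 - q₁)/2
Solve simultaneously:
q₁* = (158 - 2×22 + 45)/3 = 53.0
q₂* = (158 - 2×45 + 22)/3 = 30.0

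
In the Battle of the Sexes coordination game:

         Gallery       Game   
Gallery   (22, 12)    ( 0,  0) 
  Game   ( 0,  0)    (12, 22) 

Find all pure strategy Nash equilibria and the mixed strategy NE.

Pure NE: (Gallery, Gallery) and (Game, Game); Mixed NE: p = 0.6471, q = 0.3529

Work:
Check pure NE:
(Gallery, Gallery): (22, 12) - no unilateral deviation beneficial
(Game, Game): (12, 22) - no unilateral deviation beneficial
Mixed NE: P1 plays Gallery with p = 0.6471, P2 plays Gallery with q = 0.3529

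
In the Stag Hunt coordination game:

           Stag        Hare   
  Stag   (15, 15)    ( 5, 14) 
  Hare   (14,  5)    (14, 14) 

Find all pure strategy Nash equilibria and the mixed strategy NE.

Pure NE: (Stag, Stag) and (Hare, Hare); Mixed NE: p = 0.9, q = 0.9

Work:
Check pure NE:
(Stag, Stag): (15, 15) - no unilateral deviation beneficial
(Hare, Hare): (14, 14) - no unilateral deviation beneficial
Mixed NE: P1 plays Stag with p = 0.9, P2 plays Stag with q = 0.9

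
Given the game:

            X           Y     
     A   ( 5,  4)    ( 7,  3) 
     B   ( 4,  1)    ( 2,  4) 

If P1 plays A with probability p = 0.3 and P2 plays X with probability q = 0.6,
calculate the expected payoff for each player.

E[P1] = 3.98, E[P2] = 2.62

Work:
E[P1] = p·q·π₁(A,X) + p·(1-q)·π₁(A,Y) + (1-p)·q·π₁(B,X) + (1-p)·(1-q)·π₁(B,Y)
= 0.3·0.6·5 + 0.3·0.4·7 + 0.7·0.6·4 + 0.7·0.4·2
= 3.98

E[P2] = 2.62 (similar calculation)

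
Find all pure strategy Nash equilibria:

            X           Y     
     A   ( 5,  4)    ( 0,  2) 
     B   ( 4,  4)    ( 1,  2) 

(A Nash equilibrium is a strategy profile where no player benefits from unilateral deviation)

Nash equilibrium: (A, X)

Work:
Best responses:
  P1 vs X: payoffs [5, 4] → best response A (payoff 5)
  P1 vs Y: payoffs [0, 1] → best response B (payoff 1)
  P2 vs A: payoffs [4, 2] → best response X (payoff 4)
  P2 vs B: payoffs [4, 2] → best response X (payoff 4)
Mutual best responses: (A,X) → Nash equilibria.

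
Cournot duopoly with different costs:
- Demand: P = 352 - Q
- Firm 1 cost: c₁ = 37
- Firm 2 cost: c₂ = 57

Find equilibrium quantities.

q₁* = 111.67, q₂* = 91.67

Work:
Reaction: q₁ = (352 - 37 - q₂)/2
Reaction: q₂ = (352 - 57 - q₁)/2
Solve simultaneously:
q₁* = (352 - 2×37 + 57)/3 = 111.67
q₂* = (352 - 2×57 + 37)/3 = 91.67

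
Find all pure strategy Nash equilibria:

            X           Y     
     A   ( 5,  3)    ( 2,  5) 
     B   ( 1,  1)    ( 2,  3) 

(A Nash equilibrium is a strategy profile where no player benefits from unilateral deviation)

Nash equilibrium: (A, Y), (B, Y)

Work:
Best responses:
  P1 vs X: payoffs [5, 1] → best response A (payoff 5)
  P1 vs Y: payoffs [2, 2] → best response A/B (payoff 2)
  P2 vs A: payoffs [3, 5] → best response Y (payoff 5)
  P2 vs B: payoffs [1, 3] → best response Y (payoff 3)
Mutual best responses: (A,Y), (B,Y) → Nash equilibria.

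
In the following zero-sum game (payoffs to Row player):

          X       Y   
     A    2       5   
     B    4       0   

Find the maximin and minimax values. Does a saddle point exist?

Maximin = 2, Minimax = 4, Saddle: False

Work:
Row minimums: [2, 0] → maximin = 2
Column maximums: [4, 5] → minimax = 4
No saddle point (maximin ≠ minimax). Mixed strategy needed.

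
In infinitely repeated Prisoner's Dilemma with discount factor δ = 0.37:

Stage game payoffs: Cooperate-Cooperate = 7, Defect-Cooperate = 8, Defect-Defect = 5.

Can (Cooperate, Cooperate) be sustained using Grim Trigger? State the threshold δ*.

δ* = 0.3333; since δ = 0.37 ≥ 0.3333, cooperation can be sustained

Work:
For Grim Trigger:
Cooperate forever: 7/(1-δ)
Defect then punished: 8 + 5·δ/(1-δ)
Need: 7/(1-δ) ≥ 8 + 5·δ/(1-δ)
Solving: δ ≥ (T-R)/(T-P) = (8-7)/(8-5) = 0.3333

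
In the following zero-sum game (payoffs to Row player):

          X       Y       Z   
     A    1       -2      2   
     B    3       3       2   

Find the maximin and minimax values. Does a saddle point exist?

Maximin = 2, Minimax = 2, Saddle: True

Work:
Row minimums: [-2, 2] → maximin = 2
Column maximums: [3, 3, 2] → minimax = 2
Saddle point exists! Game value = 2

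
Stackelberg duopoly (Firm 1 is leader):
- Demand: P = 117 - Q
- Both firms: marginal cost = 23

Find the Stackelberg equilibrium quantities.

q₁* (leader) = 47.0, q₂* (follower) = 23.5

Work:
Follower's reaction: q₂ = (a - c - q₁)/2
Leader substitutes: π₁ = q₁·(a - q₁ - (a-c-q₁)/2 - c)
FOC: q₁* = (117 - 23)/2 = 47.00
Then: q₂* = (117 - 23 - 47.0)/2 = 23.50
Leader has first-mover advantage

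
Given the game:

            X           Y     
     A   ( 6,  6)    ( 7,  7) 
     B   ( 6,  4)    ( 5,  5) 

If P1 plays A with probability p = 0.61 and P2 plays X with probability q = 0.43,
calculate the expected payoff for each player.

E[P1] = 6.1254, E[P2] = 5.79

Work:
E[P1] = p·q·π₁(A,X) + p·(1-q)·π₁(A,Y) + (1-p)·q·π₁(B,X) + (1-p)·(1-q)·π₁(B,Y)
= 0.61·0.43·6 + 0.61·0.57·7 + 0.39·0.43·6 + 0.39·0.57·5
= 6.1254

E[P2] = 5.79 (similar calculation)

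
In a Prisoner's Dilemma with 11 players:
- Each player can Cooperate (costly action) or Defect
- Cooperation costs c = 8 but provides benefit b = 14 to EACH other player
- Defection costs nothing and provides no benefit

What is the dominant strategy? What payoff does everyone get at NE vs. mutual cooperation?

Dominant: Defect; NE payoff = 0; Coop payoff = 132

Work:
Defect dominates (saves cost c = 8, benefit to others is external)
NE: All defect → everyone gets 0
If all cooperate: each receives (10)×14 - 8 = 132
Social dilemma: 132 > 0 but NE gives 0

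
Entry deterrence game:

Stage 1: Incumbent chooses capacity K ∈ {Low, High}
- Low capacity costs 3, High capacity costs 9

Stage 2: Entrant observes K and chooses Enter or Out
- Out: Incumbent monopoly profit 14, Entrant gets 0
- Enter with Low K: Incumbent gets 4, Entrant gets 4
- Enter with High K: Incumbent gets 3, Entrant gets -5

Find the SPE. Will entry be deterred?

SPE: (High, Enter|Low, Out|High); Entry deterred. Incumbent net profit = 5

Work:
After Low K: Entrant enters (4 > 0)
After High K: Entrant stays out (-5 < 0)
Incumbent: Low → 4−3=1, High → 14−9=5
Incumbent chooses High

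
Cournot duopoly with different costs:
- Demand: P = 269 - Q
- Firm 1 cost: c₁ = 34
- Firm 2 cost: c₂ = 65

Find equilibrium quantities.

q₁* = 88.67, q₂* = 57.67

Work:
Reaction: q₁ = (269 - 34 - q₂)/2
Reaction: q₂ = (269 - 65 - q₁)/2
Solve simultaneously:
q₁* = (269 - 2×34 + 65)/3 = 88.67
q₂* = (269 - 2×65 + 34)/3 = 57.67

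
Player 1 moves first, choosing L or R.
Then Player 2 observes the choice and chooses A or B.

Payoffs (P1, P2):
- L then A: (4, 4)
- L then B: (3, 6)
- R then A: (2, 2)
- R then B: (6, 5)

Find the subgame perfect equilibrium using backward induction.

P1 plays R, P2 plays B after L and B after R; Payoff (6, 5)

Work:
Backward induction:
After L: P2 chooses B → P1 gets 3
After R: P2 chooses B → P1 gets 6
P1 chooses R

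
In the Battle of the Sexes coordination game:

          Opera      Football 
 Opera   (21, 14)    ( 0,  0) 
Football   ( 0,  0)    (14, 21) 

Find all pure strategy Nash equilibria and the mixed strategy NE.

Pure NE: (Opera, Opera) and (Football, Football); Mixed NE: p = 0.6, q = 0.4

Work:
Check pure NE:
(Opera, Opera): (21, 14) - no unilateral deviation beneficial
(Football, Football): (14, 21) - no unilateral deviation beneficial
Mixed NE: P1 plays Opera with p = 0.6, P2 plays Opera with q = 0.4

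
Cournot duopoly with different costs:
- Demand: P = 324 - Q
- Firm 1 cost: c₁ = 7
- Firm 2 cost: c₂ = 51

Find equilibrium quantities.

q₁* = 120.33, q₂* = 76.33

Work:
Reaction: q₁ = (324 - 7 - q₂)/2
Reaction: q₂ = (324 - 51 - q₁)/2
Solve simultaneously:
q₁* = (324 - 2×7 + 51)/3 = 120.33
q₂* = (324 - 2×51 + 7)/3 = 76.33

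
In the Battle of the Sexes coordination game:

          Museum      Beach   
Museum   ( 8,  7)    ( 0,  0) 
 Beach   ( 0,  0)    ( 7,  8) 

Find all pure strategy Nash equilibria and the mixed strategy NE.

Pure NE: (Museum, Museum) and (Beach, Beach); Mixed NE: p = 0.5333, q = 0.4667

Work:
Check pure NE:
(Museum, Museum): (8, 7) - no unilateral deviation beneficial
(Beach, Beach): (7, 8) - no unilateral deviation beneficial
Mixed NE: P1 plays Museum with p = 0.5333, P2 plays Museum with q = 0.4667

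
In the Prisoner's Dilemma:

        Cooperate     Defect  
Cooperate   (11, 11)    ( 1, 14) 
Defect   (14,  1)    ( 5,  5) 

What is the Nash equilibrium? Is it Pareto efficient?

(Defect, Defect) is NE; not Pareto efficient

Work:
Defect dominates Cooperate for both players:
If P2 cooperates: Defect (14) > Cooperate (11)
If P2 defects: Defect (5) > Cooperate (1)
NE: (Defect, Defect) with payoff (5, 5)
But (Cooperate, Cooperate) = (11, 11) Pareto dominates (5, 5)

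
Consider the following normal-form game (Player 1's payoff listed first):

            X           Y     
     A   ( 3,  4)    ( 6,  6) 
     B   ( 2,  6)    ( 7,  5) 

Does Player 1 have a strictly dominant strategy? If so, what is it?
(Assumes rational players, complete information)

No strictly dominant strategy exists for Player 1

Work:
A strategy strictly dominates another if it gives a strictly higher payoff against every opponent action. Compare each pair of P1's strategies column-by-column:
  A vs B: [3 vs 2, 6 vs 7] → A does not strictly dominate B (column Y: 6 ≤ 7)
  B vs A: [2 vs 3, 7 vs 6] → B does not strictly dominate A (column X: 2 ≤ 3)
No single strategy strictly dominates all others → no strictly dominant strategy.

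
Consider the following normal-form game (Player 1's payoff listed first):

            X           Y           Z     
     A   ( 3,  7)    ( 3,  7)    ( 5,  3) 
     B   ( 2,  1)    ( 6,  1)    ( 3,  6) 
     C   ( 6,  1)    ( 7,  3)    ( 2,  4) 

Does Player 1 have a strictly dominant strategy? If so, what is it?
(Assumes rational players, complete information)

No strictly dominant strategy exists for Player 1

Work:
A strategy strictly dominates another if it gives a strictly higher payoff against every opponent action. Compare each pair of P1's strategies column-by-column:
  A vs B: [3 vs 2, 3 vs 6, 5 vs 3] → A does not strictly dominate B (column Y: 3 ≤ 6)
  A vs C: [3 vs 6, 3 vs 7, 5 vs 2] → A does not strictly dominate C (column X: 3 ≤ 6)
  B vs A: [2 vs 3, 6 vs 3, 3 vs 5] → B does not strictly dominate A (column X: 2 ≤ 3)
  B vs C: [2 vs 6, 6 vs 7, 3 vs 2] → B does not strictly dominate C (column X: 2 ≤ 6)
  C vs A: [6 vs 3, 7 vs 3, 2 vs 5] → C does not strictly dominate A (column Z: 2 ≤ 5)
  C vs B: [6 vs 2, 7 vs 6, 2 vs 3] → C does not strictly dominate B (column Z: 2 ≤ 3)
No single strategy strictly dominates all others → no strictly dominant strategy.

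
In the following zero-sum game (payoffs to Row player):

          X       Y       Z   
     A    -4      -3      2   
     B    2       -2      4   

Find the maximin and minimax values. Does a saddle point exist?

Maximin = -2, Minimax = -2, Saddle: True

Work:
Row minimums: [-4, -2] → maximin = -2
Column maximums: [2, -2, 4] → minimax = -2
Saddle point exists! Game value = -2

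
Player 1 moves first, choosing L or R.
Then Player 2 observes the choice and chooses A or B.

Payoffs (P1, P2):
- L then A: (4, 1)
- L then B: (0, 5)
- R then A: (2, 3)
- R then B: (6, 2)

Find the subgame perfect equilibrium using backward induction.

P1 plays R, P2 plays B after L and A after R; Payoff (2, 3)

Work:
Backward induction:
After L: P2 chooses B → P1 gets 0
After R: P2 chooses A → P1 gets 2
P1 chooses R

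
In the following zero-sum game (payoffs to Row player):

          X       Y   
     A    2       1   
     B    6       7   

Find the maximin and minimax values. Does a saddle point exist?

Maximin = 6, Minimax = 6, Saddle: True

Work:
Row minimums: [1, 6] → maximin = 6
Column maximums: [6, 7] → minimax = 6
Saddle point exists! Game value = 6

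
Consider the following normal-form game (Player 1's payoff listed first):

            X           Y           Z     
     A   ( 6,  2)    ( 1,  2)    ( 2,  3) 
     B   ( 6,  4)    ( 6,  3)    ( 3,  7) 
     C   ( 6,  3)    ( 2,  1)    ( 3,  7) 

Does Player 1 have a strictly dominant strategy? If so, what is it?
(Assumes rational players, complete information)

No strictly dominant strategy exists for Player 1

Work:
A strategy strictly dominates another if it gives a strictly higher payoff against every opponent action. Compare each pair of P1's strategies column-by-column:
  A vs B: [6 vs 6, 1 vs 6, 2 vs 3] → A does not strictly dominate B (column X: 6 ≤ 6)
  A vs C: [6 vs 6, 1 vs 2, 2 vs 3] → A does not strictly dominate C (column X: 6 ≤ 6)
  B vs A: [6 vs 6, 6 vs 1, 3 vs 2] → B does not strictly dominate A (column X: 6 ≤ 6)
  B vs C: [6 vs 6, 6 vs 2, 3 vs 3] → B does not strictly dominate C (column X: 6 ≤ 6)
  C vs A: [6 vs 6, 2 vs 1, 3 vs 2] → C does not strictly dominate A (column X: 6 ≤ 6)
  C vs B: [6 vs 6, 2 vs 6, 3 vs 3] → C does not strictly dominate B (column X: 6 ≤ 6)
No single strategy strictly dominates all others → no strictly dominant strategy.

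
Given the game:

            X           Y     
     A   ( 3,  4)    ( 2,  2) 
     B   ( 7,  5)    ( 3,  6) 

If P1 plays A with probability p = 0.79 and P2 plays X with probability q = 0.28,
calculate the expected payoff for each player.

E[P1] = 2.6664, E[P2] = 3.2236

Work:
E[P1] = p·q·π₁(A,X) + p·(1-q)·π₁(A,Y) + (1-p)·q·π₁(B,X) + (1-p)·(1-q)·π₁(B,Y)
= 0.79·0.28·3 + 0.79·0.72·2 + 0.21·0.28·7 + 0.21·0.72·3
= 2.6664

E[P2] = 3.2236 (similar calculation)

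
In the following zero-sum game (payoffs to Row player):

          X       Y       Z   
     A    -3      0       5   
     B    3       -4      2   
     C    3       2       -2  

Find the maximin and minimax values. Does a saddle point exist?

Maximin = -2, Minimax = 2, Saddle: False

Work:
Row minimums: [-3, -4, -2] → maximin = -2
Column maximums: [3, 2, 5] → minimax = 2
No saddle point (maximin ≠ minimax). Mixed strategy needed.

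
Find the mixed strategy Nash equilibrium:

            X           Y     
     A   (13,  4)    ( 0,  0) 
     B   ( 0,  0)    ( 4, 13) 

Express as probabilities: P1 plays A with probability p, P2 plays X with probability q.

p = 0.7647, q = 0.2353

Work:
Find probabilities that make opponent indifferent:
P2 chooses q to make P1 indifferent between A and B
P1 chooses p to make P2 indifferent between X and Y
Mixed NE: P1 plays (A: 0.7647, B: 0.2353), P2 plays (X: 0.2353, Y: 0.7647)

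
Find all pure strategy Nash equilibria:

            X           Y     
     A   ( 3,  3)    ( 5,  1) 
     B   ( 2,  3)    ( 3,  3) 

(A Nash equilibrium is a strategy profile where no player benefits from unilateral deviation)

Nash equilibrium: (A, X)

Work:
Best responses:
  P1 vs X: payoffs [3, 2] → best response A (payoff 3)
  P1 vs Y: payoffs [5, 3] → best response A (payoff 5)
  P2 vs A: payoffs [3, 1] → best response X (payoff 3)
  P2 vs B: payoffs [3, 3] → best response X/Y (payoff 3)
Mutual best responses: (A,X) → Nash equilibria.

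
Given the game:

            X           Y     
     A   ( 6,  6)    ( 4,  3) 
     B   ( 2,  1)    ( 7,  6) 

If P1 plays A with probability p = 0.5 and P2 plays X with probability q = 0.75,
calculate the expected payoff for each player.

E[P1] = 4.375, E[P2] = 3.75

Work:
E[P1] = p·q·π₁(A,X) + p·(1-q)·π₁(A,Y) + (1-p)·q·π₁(B,X) + (1-p)·(1-q)·π₁(B,Y)
= 0.5·0.75·6 + 0.5·0.25·4 + 0.5·0.75·2 + 0.5·0.25·7
= 4.375

E[P2] = 3.75 (similar calculation)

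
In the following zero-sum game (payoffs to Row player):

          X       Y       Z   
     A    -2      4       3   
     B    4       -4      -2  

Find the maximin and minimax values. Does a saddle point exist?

Maximin = -2, Minimax = 3, Saddle: False

Work:
Row minimums: [-2, -4] → maximin = -2
Column maximums: [4, 4, 3] → minimax = 3
No saddle point (maximin ≠ minimax). Mixed strategy needed.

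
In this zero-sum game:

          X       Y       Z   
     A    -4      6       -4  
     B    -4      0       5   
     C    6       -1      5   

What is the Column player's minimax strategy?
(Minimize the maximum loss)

Column should play Z, value = 5

Work:
Column player minimizes Row's maximum payoff:
Column X: max payoff to Row = 6
Column Y: max payoff to Row = 6
Column Z: max payoff to Row = 5
Minimum is 5, achieved by column Z.
Minimax strategy: Z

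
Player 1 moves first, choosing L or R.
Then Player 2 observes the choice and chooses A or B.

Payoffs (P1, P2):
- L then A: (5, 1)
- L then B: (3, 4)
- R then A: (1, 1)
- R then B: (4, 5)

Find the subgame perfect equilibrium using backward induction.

P1 plays R, P2 plays B after L and B after R; Payoff (4, 5)

Work:
Backward induction:
After L: P2 chooses B → P1 gets 3
After R: P2 chooses B → P1 gets 4
P1 chooses R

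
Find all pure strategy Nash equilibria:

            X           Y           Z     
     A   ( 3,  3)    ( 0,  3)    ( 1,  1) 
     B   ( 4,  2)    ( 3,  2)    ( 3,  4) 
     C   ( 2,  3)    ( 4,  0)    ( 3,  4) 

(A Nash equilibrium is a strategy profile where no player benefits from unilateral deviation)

Nash equilibrium: (B, Z), (C, Z)

Work:
Best responses:
  P1 vs X: payoffs [3, 4, 2] → best response B (payoff 4)
  P1 vs Y: payoffs [0, 3, 4] → best response C (payoff 4)
  P1 vs Z: payoffs [1, 3, 3] → best response B/C (payoff 3)
  P2 vs A: payoffs [3, 3, 1] → best response X/Y (payoff 3)
  P2 vs B: payoffs [2, 2, 4] → best response Z (payoff 4)
  P2 vs C: payoffs [3, 0, 4] → best response Z (payoff 4)
Mutual best responses: (B,Z), (C,Z) → Nash equilibria.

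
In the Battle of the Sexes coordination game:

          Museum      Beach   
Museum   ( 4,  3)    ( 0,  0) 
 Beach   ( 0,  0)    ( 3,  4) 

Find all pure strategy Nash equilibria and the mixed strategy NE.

Pure NE: (Museum, Museum) and (Beach, Beach); Mixed NE: p = 0.5714, q = 0.4286

Work:
Check pure NE:
(Museum, Museum): (4, 3) - no unilateral deviation beneficial
(Beach, Beach): (3, 4) - no unilateral deviation beneficial
Mixed NE: P1 plays Museum with p = 0.5714, P2 plays Museum with q = 0.4286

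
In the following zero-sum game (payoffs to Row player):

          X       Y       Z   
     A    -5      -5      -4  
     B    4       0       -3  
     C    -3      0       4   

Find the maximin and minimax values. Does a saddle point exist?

Maximin = -3, Minimax = 0, Saddle: False

Work:
Row minimums: [-5, -3, -3] → maximin = -3
Column maximums: [4, 0, 4] → minimax = 0
No saddle point (maximin ≠ minimax). Mixed strategy needed.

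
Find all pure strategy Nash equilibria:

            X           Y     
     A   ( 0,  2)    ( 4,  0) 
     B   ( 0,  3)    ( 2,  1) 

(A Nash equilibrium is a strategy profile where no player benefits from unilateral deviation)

Nash equilibrium: (A, X), (B, X)

Work:
Best responses:
  P1 vs X: payoffs [0, 0] → best response A/B (payoff 0)
  P1 vs Y: payoffs [4, 2] → best response A (payoff 4)
  P2 vs A: payoffs [2, 0] → best response X (payoff 2)
  P2 vs B: payoffs [3, 1] → best response X (payoff 3)
Mutual best responses: (A,X), (B,X) → Nash equilibria.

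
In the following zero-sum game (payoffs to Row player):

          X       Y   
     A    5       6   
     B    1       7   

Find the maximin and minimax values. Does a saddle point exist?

Maximin = 5, Minimax = 5, Saddle: True

Work:
Row minimums: [5, 1] → maximin = 5
Column maximums: [5, 7] → minimax = 5
Saddle point exists! Game value = 5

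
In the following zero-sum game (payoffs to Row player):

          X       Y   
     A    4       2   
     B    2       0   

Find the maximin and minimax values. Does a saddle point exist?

Maximin = 2, Minimax = 2, Saddle: True

Work:
Row minimums: [2, 0] → maximin = 2
Column maximums: [4, 2] → minimax = 2
Saddle point exists! Game value = 2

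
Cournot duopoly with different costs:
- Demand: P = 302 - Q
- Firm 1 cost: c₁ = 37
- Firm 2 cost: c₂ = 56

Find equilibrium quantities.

q₁* = 94.67, q₂* = 75.67

Work:
Reaction: q₁ = (302 - 37 - q₂)/2
Reaction: q₂ = (302 - 56 - q₁)/2
Solve simultaneously:
q₁* = (302 - 2×37 + 56)/3 = 94.67
q₂* = (302 - 2×56 + 37)/3 = 75.67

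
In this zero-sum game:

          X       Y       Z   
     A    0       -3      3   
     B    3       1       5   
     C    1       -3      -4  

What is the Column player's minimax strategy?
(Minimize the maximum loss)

Column should play Y, value = 1

Work:
Column player minimizes Row's maximum payoff:
Column X: max payoff to Row = 3
Column Y: max payoff to Row = 1
Column Z: max payoff to Row = 5
Minimum is 1, achieved by column Y.
Minimax strategy: Y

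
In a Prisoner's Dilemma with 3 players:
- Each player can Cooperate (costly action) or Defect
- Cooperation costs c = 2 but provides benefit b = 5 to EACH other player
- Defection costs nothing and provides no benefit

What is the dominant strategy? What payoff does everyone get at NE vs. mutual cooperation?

Dominant: Defect; NE payoff = 0; Coop payoff = 8

Work:
Defect dominates (saves cost c = 2, benefit to others is external)
NE: All defect → everyone gets 0
If all cooperate: each receives (2)×5 - 2 = 8
Social dilemma: 8 > 0 but NE gives 0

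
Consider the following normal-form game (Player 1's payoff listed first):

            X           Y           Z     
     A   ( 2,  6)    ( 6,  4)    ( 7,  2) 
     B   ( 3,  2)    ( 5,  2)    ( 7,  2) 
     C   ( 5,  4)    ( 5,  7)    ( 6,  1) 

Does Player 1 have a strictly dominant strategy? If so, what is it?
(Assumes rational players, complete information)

No strictly dominant strategy exists for Player 1

Work:
A strategy strictly dominates another if it gives a strictly higher payoff against every opponent action. Compare each pair of P1's strategies column-by-column:
  A vs B: [2 vs 3, 6 vs 5, 7 vs 7] → A does not strictly dominate B (column X: 2 ≤ 3)
  A vs C: [2 vs 5, 6 vs 5, 7 vs 6] → A does not strictly dominate C (column X: 2 ≤ 5)
  B vs A: [3 vs 2, 5 vs 6, 7 vs 7] → B does not strictly dominate A (column Y: 5 ≤ 6)
  B vs C: [3 vs 5, 5 vs 5, 7 vs 6] → B does not strictly dominate C (column X: 3 ≤ 5)
  C vs A: [5 vs 2, 5 vs 6, 6 vs 7] → C does not strictly dominate A (column Y: 5 ≤ 6)
  C vs B: [5 vs 3, 5 vs 5, 6 vs 7] → C does not strictly dominate B (column Y: 5 ≤ 5)
No single strategy strictly dominates all others → no strictly dominant strategy.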